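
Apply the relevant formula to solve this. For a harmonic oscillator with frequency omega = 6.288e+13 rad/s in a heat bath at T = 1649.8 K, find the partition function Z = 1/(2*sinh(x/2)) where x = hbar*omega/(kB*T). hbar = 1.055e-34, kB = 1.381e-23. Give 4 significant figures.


Step 1: Compute x = hbar*omega/(kB*T) = 1.055e-34*6.288e+13/(1.381e-23*1649.8) = 0.2912
Step 2: x/2 = 0.1456
Step 3: sinh(x/2) = 0.1461
Step 4: Z = 1/(2*0.1461) = 3.422

3.422


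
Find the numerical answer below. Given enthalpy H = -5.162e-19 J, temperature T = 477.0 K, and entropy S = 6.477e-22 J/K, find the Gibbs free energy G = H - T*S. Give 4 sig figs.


Step 1: T*S = 477.0 * 6.477e-22 = 3.09e-19 J
Step 2: G = H - T*S = -5.162e-19 - 3.09e-19
Step 3: G = -8.252e-19 J

-8.252e-19


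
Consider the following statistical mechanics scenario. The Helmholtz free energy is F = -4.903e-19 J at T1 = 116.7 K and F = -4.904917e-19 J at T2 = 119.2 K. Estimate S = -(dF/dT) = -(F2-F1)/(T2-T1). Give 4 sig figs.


Step 1: dF = F2 - F1 = -4.904917e-19 - (-4.903e-19) = -1.917e-22 J
Step 2: dT = T2 - T1 = 119.2 - 116.7 = 2.5 K
Step 3: S = -dF/dT = -(-1.917e-22)/2.5 = 7.668e-23 J/K

7.668e-23


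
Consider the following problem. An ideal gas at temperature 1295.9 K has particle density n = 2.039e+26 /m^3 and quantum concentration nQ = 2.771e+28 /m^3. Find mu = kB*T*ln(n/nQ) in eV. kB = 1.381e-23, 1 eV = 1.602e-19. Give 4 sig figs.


Step 1: n/nQ = 2.039e+26/2.771e+28 = 0.007358
Step 2: ln(n/nQ) = -4.912
Step 3: mu = kB*T*ln(n/nQ) = 1.79e-20*-4.912 = -8.791e-20 J
Step 4: Convert to eV: -8.791e-20/1.602e-19 = -0.5487 eV

-0.5487


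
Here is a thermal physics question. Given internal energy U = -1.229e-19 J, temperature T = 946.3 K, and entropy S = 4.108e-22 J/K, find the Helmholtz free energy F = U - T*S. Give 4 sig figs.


Step 1: T*S = 946.3 * 4.108e-22 = 3.887e-19 J
Step 2: F = U - T*S = -1.229e-19 - 3.887e-19
Step 3: F = -5.116e-19 J

-5.116e-19


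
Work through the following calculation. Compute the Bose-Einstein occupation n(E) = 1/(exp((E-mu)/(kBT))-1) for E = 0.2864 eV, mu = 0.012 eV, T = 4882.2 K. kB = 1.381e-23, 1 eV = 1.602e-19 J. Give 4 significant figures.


Step 1: (E - mu) = 0.2744 eV
Step 2: x = (E-mu)*eV/(kB*T) = 0.2744*1.602e-19/(1.381e-23*4882.2) = 0.652
Step 3: exp(x) = 1.919
Step 4: n = 1/(exp(x)-1) = 1.088

1.088


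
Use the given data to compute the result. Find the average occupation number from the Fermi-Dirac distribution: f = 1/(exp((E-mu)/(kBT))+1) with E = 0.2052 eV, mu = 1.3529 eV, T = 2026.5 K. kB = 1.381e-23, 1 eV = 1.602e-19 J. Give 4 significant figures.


Step 1: (E - mu) = 0.2052 - 1.3529 = -1.148 eV
Step 2: Convert: (E-mu)*eV = -1.839e-19 J
Step 3: x = (E-mu)*eV/(kB*T) = -6.57
Step 4: f = 1/(exp(-6.57)+1) = 0.9986

0.9986


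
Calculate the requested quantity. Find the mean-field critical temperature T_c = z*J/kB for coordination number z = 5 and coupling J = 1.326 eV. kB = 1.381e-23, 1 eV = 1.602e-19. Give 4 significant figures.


Step 1: z*J = 5*1.326 = 6.63 eV
Step 2: Convert to Joules: 6.63*1.602e-19 = 1.062e-18 J
Step 3: T_c = 1.062e-18 / 1.381e-23 = 7.691e+04 K

7.691e+04


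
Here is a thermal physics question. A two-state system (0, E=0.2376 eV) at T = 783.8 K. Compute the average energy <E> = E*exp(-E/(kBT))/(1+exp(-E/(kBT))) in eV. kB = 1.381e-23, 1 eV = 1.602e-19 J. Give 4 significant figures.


Step 1: beta*E = 0.2376*1.602e-19/(1.381e-23*783.8) = 3.516
Step 2: exp(-beta*E) = 0.0297
Step 3: <E> = 0.2376*0.0297/(1+0.0297) = 0.006854 eV

0.006854


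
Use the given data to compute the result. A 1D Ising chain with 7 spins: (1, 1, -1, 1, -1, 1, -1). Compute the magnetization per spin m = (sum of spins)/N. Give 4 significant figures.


Step 1: Count up spins (+1): 4, down spins (-1): 3
Step 2: Total magnetization M = 4 - 3 = 1
Step 3: m = M/N = 1/7 = 0.1429

0.1429


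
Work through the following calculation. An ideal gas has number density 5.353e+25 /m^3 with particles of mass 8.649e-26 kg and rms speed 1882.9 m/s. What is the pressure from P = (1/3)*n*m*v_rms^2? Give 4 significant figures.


Step 1: v_rms^2 = 1882.9^2 = 3.545e+06
Step 2: n*m = 5.353e+25*8.649e-26 = 4.63
Step 3: P = (1/3)*4.63*3.545e+06 = 5.471e+06 Pa

5.471e+06


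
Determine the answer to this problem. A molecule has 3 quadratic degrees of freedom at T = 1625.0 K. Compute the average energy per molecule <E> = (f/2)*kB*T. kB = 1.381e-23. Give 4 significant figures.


Step 1: f/2 = 3/2 = 1.5
Step 2: kB*T = 1.381e-23 * 1625.0 = 2.244e-20
Step 3: <E> = 1.5 * 2.244e-20 = 3.366e-20 J

3.366e-20


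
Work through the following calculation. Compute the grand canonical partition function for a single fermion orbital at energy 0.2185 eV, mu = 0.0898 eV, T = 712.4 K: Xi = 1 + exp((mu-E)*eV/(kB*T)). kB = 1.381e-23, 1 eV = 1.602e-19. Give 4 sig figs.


Step 1: (mu - E) = 0.0898 - 0.2185 = -0.1287 eV
Step 2: x = (mu-E)*eV/(kB*T) = -0.1287*1.602e-19/(1.381e-23*712.4) = -2.096
Step 3: exp(x) = 0.123
Step 4: Xi = 1 + 0.123 = 1.123

1.123


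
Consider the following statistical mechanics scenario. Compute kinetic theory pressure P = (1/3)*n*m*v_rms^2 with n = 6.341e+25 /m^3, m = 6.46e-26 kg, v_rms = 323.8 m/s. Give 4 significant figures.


Step 1: v_rms^2 = 323.8^2 = 1.048e+05
Step 2: n*m = 6.341e+25*6.46e-26 = 4.096
Step 3: P = (1/3)*4.096*1.048e+05 = 1.432e+05 Pa

1.432e+05


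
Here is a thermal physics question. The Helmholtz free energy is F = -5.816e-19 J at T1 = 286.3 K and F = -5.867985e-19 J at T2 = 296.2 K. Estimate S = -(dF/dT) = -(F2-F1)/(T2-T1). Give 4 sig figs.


Step 1: dF = F2 - F1 = -5.867985e-19 - (-5.816e-19) = -5.1985e-21 J
Step 2: dT = T2 - T1 = 296.2 - 286.3 = 9.9 K
Step 3: S = -dF/dT = -(-5.1985e-21)/9.9 = 5.251e-22 J/K

5.251e-22


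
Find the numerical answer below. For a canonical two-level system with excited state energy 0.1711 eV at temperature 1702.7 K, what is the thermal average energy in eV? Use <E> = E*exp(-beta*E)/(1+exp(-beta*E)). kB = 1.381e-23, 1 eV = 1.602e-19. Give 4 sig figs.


Step 1: beta*E = 0.1711*1.602e-19/(1.381e-23*1702.7) = 1.166
Step 2: exp(-beta*E) = 0.3117
Step 3: <E> = 0.1711*0.3117/(1+0.3117) = 0.04066 eV

0.04066


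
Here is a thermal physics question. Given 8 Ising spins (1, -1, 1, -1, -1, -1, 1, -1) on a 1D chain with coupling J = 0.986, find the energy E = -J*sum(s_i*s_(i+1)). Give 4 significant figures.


Step 1: Nearest-neighbor products: -1, -1, -1, 1, 1, -1, -1
Step 2: Sum of products = -3
Step 3: E = -0.986 * -3 = 2.958

2.958


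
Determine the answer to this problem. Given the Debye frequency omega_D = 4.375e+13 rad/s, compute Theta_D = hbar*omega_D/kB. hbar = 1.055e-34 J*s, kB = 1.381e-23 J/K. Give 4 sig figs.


Step 1: hbar*omega_D = 1.055e-34 * 4.375e+13 = 4.616e-21 J
Step 2: Theta_D = 4.616e-21 / 1.381e-23
Step 3: Theta_D = 334.2 K

334.2


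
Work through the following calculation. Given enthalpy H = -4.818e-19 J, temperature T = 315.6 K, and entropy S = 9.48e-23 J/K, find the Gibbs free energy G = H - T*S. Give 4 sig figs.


Step 1: T*S = 315.6 * 9.48e-23 = 2.992e-20 J
Step 2: G = H - T*S = -4.818e-19 - 2.992e-20
Step 3: G = -5.117e-19 J

-5.117e-19


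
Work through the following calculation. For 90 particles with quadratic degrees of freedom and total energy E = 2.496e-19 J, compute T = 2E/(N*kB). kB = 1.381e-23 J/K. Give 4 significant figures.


Step 1: Numerator = 2*E = 2*2.496e-19 = 4.992e-19 J
Step 2: Denominator = N*kB = 90*1.381e-23 = 1.243e-21
Step 3: T = 4.992e-19 / 1.243e-21 = 401.6 K

401.6


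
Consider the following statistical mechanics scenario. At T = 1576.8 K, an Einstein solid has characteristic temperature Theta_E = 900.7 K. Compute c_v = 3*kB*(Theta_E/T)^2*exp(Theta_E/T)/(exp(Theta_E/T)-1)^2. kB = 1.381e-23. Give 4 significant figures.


Step 1: x = Theta_E/T = 900.7/1576.8 = 0.5712
Step 2: x^2 = 0.3263
Step 3: exp(x) = 1.77
Step 4: c_v = 3*1.381e-23*0.3263*1.77/(1.77-1)^2 = 4.032e-23

4.032e-23


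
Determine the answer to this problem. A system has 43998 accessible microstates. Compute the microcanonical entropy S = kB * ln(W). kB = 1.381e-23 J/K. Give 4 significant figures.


Step 1: ln(W) = ln(43998) = 10.69
Step 2: S = kB * ln(W) = 1.381e-23 * 10.69
Step 3: S = 1.477e-22 J/K

1.477e-22


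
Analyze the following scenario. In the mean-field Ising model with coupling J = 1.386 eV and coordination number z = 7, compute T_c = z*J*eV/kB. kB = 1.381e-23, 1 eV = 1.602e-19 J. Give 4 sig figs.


Step 1: z*J = 7*1.386 = 9.702 eV
Step 2: Convert to Joules: 9.702*1.602e-19 = 1.554e-18 J
Step 3: T_c = 1.554e-18 / 1.381e-23 = 1.125e+05 K

1.125e+05


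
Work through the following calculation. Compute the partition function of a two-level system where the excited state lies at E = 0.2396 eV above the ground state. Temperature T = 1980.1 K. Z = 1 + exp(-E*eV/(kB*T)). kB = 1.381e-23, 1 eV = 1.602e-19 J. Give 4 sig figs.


Step 1: Compute beta*E = E*eV/(kB*T) = 0.2396*1.602e-19/(1.381e-23*1980.1) = 1.404
Step 2: exp(-beta*E) = exp(-1.404) = 0.2457
Step 3: Z = 1 + 0.2457 = 1.246

1.246


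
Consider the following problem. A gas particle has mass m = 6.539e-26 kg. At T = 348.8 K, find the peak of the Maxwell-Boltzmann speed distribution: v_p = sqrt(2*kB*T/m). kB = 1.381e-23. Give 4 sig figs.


Step 1: Numerator = 2*kB*T = 2*1.381e-23*348.8 = 9.634e-21
Step 2: Ratio = 9.634e-21 / 6.539e-26 = 1.473e+05
Step 3: v_p = sqrt(1.473e+05) = 383.8 m/s

383.8


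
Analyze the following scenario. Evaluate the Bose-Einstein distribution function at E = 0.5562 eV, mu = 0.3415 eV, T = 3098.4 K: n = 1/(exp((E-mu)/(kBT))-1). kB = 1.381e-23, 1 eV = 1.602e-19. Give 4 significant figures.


Step 1: (E - mu) = 0.2147 eV
Step 2: x = (E-mu)*eV/(kB*T) = 0.2147*1.602e-19/(1.381e-23*3098.4) = 0.8038
Step 3: exp(x) = 2.234
Step 4: n = 1/(exp(x)-1) = 0.8103

0.8103


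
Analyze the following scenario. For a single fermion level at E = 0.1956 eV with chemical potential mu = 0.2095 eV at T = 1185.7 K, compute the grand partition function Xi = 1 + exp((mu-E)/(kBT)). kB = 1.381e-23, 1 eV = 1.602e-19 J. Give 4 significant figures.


Step 1: (mu - E) = 0.2095 - 0.1956 = 0.0139 eV
Step 2: x = (mu-E)*eV/(kB*T) = 0.0139*1.602e-19/(1.381e-23*1185.7) = 0.136
Step 3: exp(x) = 1.146
Step 4: Xi = 1 + 1.146 = 2.146

2.146


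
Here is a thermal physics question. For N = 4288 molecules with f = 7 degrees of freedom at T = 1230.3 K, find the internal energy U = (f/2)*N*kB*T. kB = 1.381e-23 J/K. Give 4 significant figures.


Step 1: f/2 = 7/2 = 3.5
Step 2: N*kB*T = 4288*1.381e-23*1230.3 = 7.286e-17
Step 3: U = 3.5 * 7.286e-17 = 2.55e-16 J

2.55e-16


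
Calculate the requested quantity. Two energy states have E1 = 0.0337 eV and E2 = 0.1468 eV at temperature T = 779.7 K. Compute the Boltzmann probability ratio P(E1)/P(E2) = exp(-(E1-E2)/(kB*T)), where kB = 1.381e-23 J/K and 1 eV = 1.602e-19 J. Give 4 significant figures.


Step 1: Compute energy difference dE = E1 - E2 = 0.0337 - 0.1468 = -0.1131 eV
Step 2: Convert to Joules: dE_J = -0.1131 * 1.602e-19 = -1.812e-20 J
Step 3: Compute exponent = -dE_J / (kB * T) = -(-1.812e-20) / (1.381e-23 * 779.7) = 1.683
Step 4: P(E1)/P(E2) = exp(1.683) = 5.38

5.38


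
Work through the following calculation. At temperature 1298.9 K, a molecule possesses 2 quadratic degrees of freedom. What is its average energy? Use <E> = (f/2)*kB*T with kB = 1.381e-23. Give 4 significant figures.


Step 1: f/2 = 2/2 = 1
Step 2: kB*T = 1.381e-23 * 1298.9 = 1.794e-20
Step 3: <E> = 1 * 1.794e-20 = 1.794e-20 J

1.794e-20


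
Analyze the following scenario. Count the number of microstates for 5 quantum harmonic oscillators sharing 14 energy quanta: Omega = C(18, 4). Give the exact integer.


Step 1: Use binomial coefficient C(18, 4)
Step 2: Numerator = 18! / 14!
Step 3: Denominator = 4!
Step 4: Omega = 3060

3060


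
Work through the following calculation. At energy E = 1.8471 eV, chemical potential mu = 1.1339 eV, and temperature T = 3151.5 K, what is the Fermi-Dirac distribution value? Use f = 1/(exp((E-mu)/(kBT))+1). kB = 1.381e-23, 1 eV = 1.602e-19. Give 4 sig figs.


Step 1: (E - mu) = 1.8471 - 1.1339 = 0.7132 eV
Step 2: Convert: (E-mu)*eV = 1.143e-19 J
Step 3: x = (E-mu)*eV/(kB*T) = 2.625
Step 4: f = 1/(exp(2.625)+1) = 0.06753

0.06753


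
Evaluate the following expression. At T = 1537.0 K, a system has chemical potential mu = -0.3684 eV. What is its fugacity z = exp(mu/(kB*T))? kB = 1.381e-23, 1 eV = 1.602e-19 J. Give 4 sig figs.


Step 1: Convert mu to Joules: -0.3684*1.602e-19 = -5.902e-20 J
Step 2: kB*T = 1.381e-23*1537.0 = 2.123e-20 J
Step 3: mu/(kB*T) = -2.78
Step 4: z = exp(-2.78) = 0.06201

0.06201


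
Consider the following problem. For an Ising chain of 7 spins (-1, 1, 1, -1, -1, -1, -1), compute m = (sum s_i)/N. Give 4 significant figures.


Step 1: Count up spins (+1): 2, down spins (-1): 5
Step 2: Total magnetization M = 2 - 5 = -3
Step 3: m = M/N = -3/7 = -0.4286

-0.4286


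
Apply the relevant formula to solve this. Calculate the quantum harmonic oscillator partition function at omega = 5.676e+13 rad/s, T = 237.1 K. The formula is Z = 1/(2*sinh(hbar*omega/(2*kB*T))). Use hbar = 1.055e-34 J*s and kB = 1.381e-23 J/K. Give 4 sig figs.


Step 1: Compute x = hbar*omega/(kB*T) = 1.055e-34*5.676e+13/(1.381e-23*237.1) = 1.829
Step 2: x/2 = 0.9144
Step 3: sinh(x/2) = 1.047
Step 4: Z = 1/(2*1.047) = 0.4774

0.4774


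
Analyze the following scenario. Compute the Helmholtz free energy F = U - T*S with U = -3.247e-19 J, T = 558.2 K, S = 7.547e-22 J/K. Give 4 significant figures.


Step 1: T*S = 558.2 * 7.547e-22 = 4.213e-19 J
Step 2: F = U - T*S = -3.247e-19 - 4.213e-19
Step 3: F = -7.46e-19 J

-7.46e-19


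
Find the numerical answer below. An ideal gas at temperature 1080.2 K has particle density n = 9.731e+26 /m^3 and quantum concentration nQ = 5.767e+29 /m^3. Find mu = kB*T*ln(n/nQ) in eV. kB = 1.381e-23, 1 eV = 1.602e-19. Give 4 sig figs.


Step 1: n/nQ = 9.731e+26/5.767e+29 = 0.001687
Step 2: ln(n/nQ) = -6.385
Step 3: mu = kB*T*ln(n/nQ) = 1.492e-20*-6.385 = -9.524e-20 J
Step 4: Convert to eV: -9.524e-20/1.602e-19 = -0.5945 eV

-0.5945


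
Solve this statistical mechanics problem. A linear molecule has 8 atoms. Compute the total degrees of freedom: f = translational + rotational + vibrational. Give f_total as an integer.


Step 1: Translational DOF = 3
Step 2: Rotational DOF (linear) = 2
Step 3: Vibrational DOF = 3*8 - 5 = 19
Step 4: Total = 3 + 2 + 19 = 24

24


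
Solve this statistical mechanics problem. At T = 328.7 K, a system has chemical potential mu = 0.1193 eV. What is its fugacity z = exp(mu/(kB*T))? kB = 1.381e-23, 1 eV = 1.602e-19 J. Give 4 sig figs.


Step 1: Convert mu to Joules: 0.1193*1.602e-19 = 1.911e-20 J
Step 2: kB*T = 1.381e-23*328.7 = 4.539e-21 J
Step 3: mu/(kB*T) = 4.21
Step 4: z = exp(4.21) = 67.37

67.37


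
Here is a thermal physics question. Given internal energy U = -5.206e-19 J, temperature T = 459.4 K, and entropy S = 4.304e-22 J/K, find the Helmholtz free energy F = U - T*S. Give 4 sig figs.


Step 1: T*S = 459.4 * 4.304e-22 = 1.977e-19 J
Step 2: F = U - T*S = -5.206e-19 - 1.977e-19
Step 3: F = -7.183e-19 J

-7.183e-19


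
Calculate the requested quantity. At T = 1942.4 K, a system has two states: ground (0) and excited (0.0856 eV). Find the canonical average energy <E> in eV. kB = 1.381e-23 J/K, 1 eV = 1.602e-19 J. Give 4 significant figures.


Step 1: beta*E = 0.0856*1.602e-19/(1.381e-23*1942.4) = 0.5112
Step 2: exp(-beta*E) = 0.5998
Step 3: <E> = 0.0856*0.5998/(1+0.5998) = 0.03209 eV

0.03209


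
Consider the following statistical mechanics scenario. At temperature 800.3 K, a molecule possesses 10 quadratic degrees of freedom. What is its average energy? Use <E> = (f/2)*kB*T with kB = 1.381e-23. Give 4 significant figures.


Step 1: f/2 = 10/2 = 5
Step 2: kB*T = 1.381e-23 * 800.3 = 1.105e-20
Step 3: <E> = 5 * 1.105e-20 = 5.526e-20 J

5.526e-20


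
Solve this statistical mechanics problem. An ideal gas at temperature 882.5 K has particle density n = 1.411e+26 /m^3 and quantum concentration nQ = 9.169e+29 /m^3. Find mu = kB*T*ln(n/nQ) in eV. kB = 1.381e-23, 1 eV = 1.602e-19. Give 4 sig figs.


Step 1: n/nQ = 1.411e+26/9.169e+29 = 0.0001539
Step 2: ln(n/nQ) = -8.779
Step 3: mu = kB*T*ln(n/nQ) = 1.219e-20*-8.779 = -1.07e-19 J
Step 4: Convert to eV: -1.07e-19/1.602e-19 = -0.6679 eV

-0.6679


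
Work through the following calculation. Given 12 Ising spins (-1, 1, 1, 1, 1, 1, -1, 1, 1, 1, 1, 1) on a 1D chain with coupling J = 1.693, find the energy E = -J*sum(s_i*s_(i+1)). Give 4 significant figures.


Step 1: Nearest-neighbor products: -1, 1, 1, 1, 1, -1, -1, 1, 1, 1, 1
Step 2: Sum of products = 5
Step 3: E = -1.693 * 5 = -8.465

-8.465


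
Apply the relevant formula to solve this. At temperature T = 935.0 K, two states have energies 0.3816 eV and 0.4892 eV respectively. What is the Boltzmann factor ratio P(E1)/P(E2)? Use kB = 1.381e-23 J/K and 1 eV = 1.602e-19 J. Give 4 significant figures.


Step 1: Compute energy difference dE = E1 - E2 = 0.3816 - 0.4892 = -0.1076 eV
Step 2: Convert to Joules: dE_J = -0.1076 * 1.602e-19 = -1.724e-20 J
Step 3: Compute exponent = -dE_J / (kB * T) = -(-1.724e-20) / (1.381e-23 * 935.0) = 1.335
Step 4: P(E1)/P(E2) = exp(1.335) = 3.8

3.8


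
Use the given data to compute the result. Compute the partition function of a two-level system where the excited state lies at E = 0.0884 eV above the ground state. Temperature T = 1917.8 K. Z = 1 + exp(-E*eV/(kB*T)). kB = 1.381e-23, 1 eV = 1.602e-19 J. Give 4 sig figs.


Step 1: Compute beta*E = E*eV/(kB*T) = 0.0884*1.602e-19/(1.381e-23*1917.8) = 0.5347
Step 2: exp(-beta*E) = exp(-0.5347) = 0.5858
Step 3: Z = 1 + 0.5858 = 1.586

1.586


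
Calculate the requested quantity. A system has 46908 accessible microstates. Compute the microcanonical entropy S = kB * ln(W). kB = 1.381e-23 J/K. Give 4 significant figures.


Step 1: ln(W) = ln(46908) = 10.76
Step 2: S = kB * ln(W) = 1.381e-23 * 10.76
Step 3: S = 1.485e-22 J/K

1.485e-22


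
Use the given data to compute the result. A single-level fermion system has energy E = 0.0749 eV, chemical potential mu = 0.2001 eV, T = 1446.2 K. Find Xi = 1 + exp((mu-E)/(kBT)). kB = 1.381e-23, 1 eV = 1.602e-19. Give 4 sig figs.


Step 1: (mu - E) = 0.2001 - 0.0749 = 0.1252 eV
Step 2: x = (mu-E)*eV/(kB*T) = 0.1252*1.602e-19/(1.381e-23*1446.2) = 1.004
Step 3: exp(x) = 2.73
Step 4: Xi = 1 + 2.73 = 3.73

3.73


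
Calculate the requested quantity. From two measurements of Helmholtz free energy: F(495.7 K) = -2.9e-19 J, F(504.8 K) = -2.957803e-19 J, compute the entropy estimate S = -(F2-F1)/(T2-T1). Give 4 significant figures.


Step 1: dF = F2 - F1 = -2.957803e-19 - (-2.9e-19) = -5.7803e-21 J
Step 2: dT = T2 - T1 = 504.8 - 495.7 = 9.1 K
Step 3: S = -dF/dT = -(-5.7803e-21)/9.1 = 6.352e-22 J/K

6.352e-22


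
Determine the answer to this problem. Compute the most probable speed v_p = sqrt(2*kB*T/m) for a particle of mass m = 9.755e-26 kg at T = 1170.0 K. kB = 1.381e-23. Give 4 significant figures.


Step 1: Numerator = 2*kB*T = 2*1.381e-23*1170.0 = 3.232e-20
Step 2: Ratio = 3.232e-20 / 9.755e-26 = 3.313e+05
Step 3: v_p = sqrt(3.313e+05) = 575.6 m/s

575.6


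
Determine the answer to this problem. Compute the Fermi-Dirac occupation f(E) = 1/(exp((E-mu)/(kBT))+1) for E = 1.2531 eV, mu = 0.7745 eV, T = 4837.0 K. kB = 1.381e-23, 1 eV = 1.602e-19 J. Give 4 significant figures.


Step 1: (E - mu) = 1.2531 - 0.7745 = 0.4786 eV
Step 2: Convert: (E-mu)*eV = 7.667e-20 J
Step 3: x = (E-mu)*eV/(kB*T) = 1.148
Step 4: f = 1/(exp(1.148)+1) = 0.2409

0.2409


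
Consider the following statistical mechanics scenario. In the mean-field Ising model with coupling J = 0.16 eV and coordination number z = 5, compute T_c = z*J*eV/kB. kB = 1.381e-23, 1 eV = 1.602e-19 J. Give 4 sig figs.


Step 1: z*J = 5*0.16 = 0.8 eV
Step 2: Convert to Joules: 0.8*1.602e-19 = 1.282e-19 J
Step 3: T_c = 1.282e-19 / 1.381e-23 = 9280 K

9280


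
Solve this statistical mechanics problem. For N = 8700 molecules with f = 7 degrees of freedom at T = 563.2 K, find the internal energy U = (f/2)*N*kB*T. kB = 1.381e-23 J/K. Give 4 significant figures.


Step 1: f/2 = 7/2 = 3.5
Step 2: N*kB*T = 8700*1.381e-23*563.2 = 6.767e-17
Step 3: U = 3.5 * 6.767e-17 = 2.368e-16 J

2.368e-16


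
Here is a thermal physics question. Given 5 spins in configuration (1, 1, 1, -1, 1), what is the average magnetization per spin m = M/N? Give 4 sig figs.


Step 1: Count up spins (+1): 4, down spins (-1): 1
Step 2: Total magnetization M = 4 - 1 = 3
Step 3: m = M/N = 3/5 = 0.6

0.6


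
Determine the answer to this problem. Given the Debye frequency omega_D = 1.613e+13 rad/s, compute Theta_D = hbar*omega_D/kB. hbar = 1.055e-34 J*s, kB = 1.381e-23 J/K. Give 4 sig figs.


Step 1: hbar*omega_D = 1.055e-34 * 1.613e+13 = 1.702e-21 J
Step 2: Theta_D = 1.702e-21 / 1.381e-23
Step 3: Theta_D = 123.2 K

123.2


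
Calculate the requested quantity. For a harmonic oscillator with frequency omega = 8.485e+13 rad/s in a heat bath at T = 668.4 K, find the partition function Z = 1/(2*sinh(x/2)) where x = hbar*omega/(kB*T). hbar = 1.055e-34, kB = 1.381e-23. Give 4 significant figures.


Step 1: Compute x = hbar*omega/(kB*T) = 1.055e-34*8.485e+13/(1.381e-23*668.4) = 0.9698
Step 2: x/2 = 0.4849
Step 3: sinh(x/2) = 0.5041
Step 4: Z = 1/(2*0.5041) = 0.9918

0.9918


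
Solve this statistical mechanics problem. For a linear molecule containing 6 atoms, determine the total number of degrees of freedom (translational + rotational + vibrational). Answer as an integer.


Step 1: Translational DOF = 3
Step 2: Rotational DOF (linear) = 2
Step 3: Vibrational DOF = 3*6 - 5 = 13
Step 4: Total = 3 + 2 + 13 = 18

18


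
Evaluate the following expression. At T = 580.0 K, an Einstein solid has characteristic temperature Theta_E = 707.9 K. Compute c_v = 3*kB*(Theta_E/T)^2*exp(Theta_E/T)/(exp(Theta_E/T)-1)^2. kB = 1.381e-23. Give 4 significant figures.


Step 1: x = Theta_E/T = 707.9/580.0 = 1.221
Step 2: x^2 = 1.49
Step 3: exp(x) = 3.389
Step 4: c_v = 3*1.381e-23*1.49*3.389/(3.389-1)^2 = 3.665e-23

3.665e-23


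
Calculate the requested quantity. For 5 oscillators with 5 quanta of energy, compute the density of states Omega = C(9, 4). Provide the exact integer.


Step 1: Use binomial coefficient C(9, 4)
Step 2: Numerator = 9! / 5!
Step 3: Denominator = 4!
Step 4: Omega = 126

126


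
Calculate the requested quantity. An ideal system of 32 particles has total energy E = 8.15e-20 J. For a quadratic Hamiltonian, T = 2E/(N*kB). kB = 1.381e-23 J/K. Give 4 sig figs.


Step 1: Numerator = 2*E = 2*8.15e-20 = 1.63e-19 J
Step 2: Denominator = N*kB = 32*1.381e-23 = 4.419e-22
Step 3: T = 1.63e-19 / 4.419e-22 = 368.8 K

368.8


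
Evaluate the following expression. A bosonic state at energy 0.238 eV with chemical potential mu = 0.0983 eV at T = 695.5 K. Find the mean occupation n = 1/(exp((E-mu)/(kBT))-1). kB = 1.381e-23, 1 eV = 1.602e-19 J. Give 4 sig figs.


Step 1: (E - mu) = 0.1397 eV
Step 2: x = (E-mu)*eV/(kB*T) = 0.1397*1.602e-19/(1.381e-23*695.5) = 2.33
Step 3: exp(x) = 10.28
Step 4: n = 1/(exp(x)-1) = 0.1078

0.1078


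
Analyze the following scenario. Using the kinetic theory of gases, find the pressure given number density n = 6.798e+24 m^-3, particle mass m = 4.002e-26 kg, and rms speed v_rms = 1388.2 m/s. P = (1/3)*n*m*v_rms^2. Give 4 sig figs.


Step 1: v_rms^2 = 1388.2^2 = 1.927e+06
Step 2: n*m = 6.798e+24*4.002e-26 = 0.2721
Step 3: P = (1/3)*0.2721*1.927e+06 = 1.748e+05 Pa

1.748e+05


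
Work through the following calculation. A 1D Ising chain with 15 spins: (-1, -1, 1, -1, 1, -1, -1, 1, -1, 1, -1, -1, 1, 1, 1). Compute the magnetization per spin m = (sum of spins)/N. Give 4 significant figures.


Step 1: Count up spins (+1): 7, down spins (-1): 8
Step 2: Total magnetization M = 7 - 8 = -1
Step 3: m = M/N = -1/15 = -0.06667

-0.06667


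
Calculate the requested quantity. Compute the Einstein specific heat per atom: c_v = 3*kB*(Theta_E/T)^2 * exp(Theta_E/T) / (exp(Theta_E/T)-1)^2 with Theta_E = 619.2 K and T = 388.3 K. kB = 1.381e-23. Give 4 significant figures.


Step 1: x = Theta_E/T = 619.2/388.3 = 1.595
Step 2: x^2 = 2.543
Step 3: exp(x) = 4.927
Step 4: c_v = 3*1.381e-23*2.543*4.927/(4.927-1)^2 = 3.366e-23

3.366e-23


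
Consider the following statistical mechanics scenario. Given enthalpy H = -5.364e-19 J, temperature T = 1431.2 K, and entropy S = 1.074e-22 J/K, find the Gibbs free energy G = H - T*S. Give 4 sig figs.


Step 1: T*S = 1431.2 * 1.074e-22 = 1.537e-19 J
Step 2: G = H - T*S = -5.364e-19 - 1.537e-19
Step 3: G = -6.901e-19 J

-6.901e-19


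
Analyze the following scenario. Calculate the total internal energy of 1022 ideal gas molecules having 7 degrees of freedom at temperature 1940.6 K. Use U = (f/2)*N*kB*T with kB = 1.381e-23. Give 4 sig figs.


Step 1: f/2 = 7/2 = 3.5
Step 2: N*kB*T = 1022*1.381e-23*1940.6 = 2.739e-17
Step 3: U = 3.5 * 2.739e-17 = 9.586e-17 J

9.586e-17


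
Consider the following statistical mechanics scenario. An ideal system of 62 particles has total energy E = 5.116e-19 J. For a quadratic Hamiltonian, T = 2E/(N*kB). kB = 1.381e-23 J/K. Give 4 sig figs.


Step 1: Numerator = 2*E = 2*5.116e-19 = 1.023e-18 J
Step 2: Denominator = N*kB = 62*1.381e-23 = 8.562e-22
Step 3: T = 1.023e-18 / 8.562e-22 = 1195 K

1195


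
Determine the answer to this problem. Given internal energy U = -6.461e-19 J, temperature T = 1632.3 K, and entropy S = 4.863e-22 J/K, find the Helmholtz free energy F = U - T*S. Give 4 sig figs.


Step 1: T*S = 1632.3 * 4.863e-22 = 7.938e-19 J
Step 2: F = U - T*S = -6.461e-19 - 7.938e-19
Step 3: F = -1.44e-18 J

-1.44e-18


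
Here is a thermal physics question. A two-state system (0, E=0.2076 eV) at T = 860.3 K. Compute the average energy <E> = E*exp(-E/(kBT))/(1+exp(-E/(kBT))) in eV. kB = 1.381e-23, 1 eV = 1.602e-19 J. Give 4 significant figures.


Step 1: beta*E = 0.2076*1.602e-19/(1.381e-23*860.3) = 2.799
Step 2: exp(-beta*E) = 0.06085
Step 3: <E> = 0.2076*0.06085/(1+0.06085) = 0.01191 eV

0.01191


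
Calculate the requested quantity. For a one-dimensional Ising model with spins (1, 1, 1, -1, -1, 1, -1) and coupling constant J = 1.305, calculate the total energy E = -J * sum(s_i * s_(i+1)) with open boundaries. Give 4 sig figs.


Step 1: Nearest-neighbor products: 1, 1, -1, 1, -1, -1
Step 2: Sum of products = 0
Step 3: E = -1.305 * 0 = 0

0


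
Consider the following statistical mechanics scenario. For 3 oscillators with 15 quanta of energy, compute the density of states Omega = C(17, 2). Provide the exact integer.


Step 1: Use binomial coefficient C(17, 2)
Step 2: Numerator = 17! / 15!
Step 3: Denominator = 2!
Step 4: Omega = 136

136


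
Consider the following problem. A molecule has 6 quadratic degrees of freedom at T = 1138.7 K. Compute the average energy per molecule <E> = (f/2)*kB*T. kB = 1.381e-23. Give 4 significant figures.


Step 1: f/2 = 6/2 = 3
Step 2: kB*T = 1.381e-23 * 1138.7 = 1.573e-20
Step 3: <E> = 3 * 1.573e-20 = 4.718e-20 J

4.718e-20


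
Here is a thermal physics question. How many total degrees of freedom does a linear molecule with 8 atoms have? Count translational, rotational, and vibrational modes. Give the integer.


Step 1: Translational DOF = 3
Step 2: Rotational DOF (linear) = 2
Step 3: Vibrational DOF = 3*8 - 5 = 19
Step 4: Total = 3 + 2 + 19 = 24

24


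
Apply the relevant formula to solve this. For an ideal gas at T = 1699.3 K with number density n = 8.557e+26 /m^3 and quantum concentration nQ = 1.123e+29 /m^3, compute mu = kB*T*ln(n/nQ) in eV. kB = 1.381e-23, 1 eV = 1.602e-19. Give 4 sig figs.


Step 1: n/nQ = 8.557e+26/1.123e+29 = 0.00762
Step 2: ln(n/nQ) = -4.877
Step 3: mu = kB*T*ln(n/nQ) = 2.347e-20*-4.877 = -1.145e-19 J
Step 4: Convert to eV: -1.145e-19/1.602e-19 = -0.7144 eV

-0.7144


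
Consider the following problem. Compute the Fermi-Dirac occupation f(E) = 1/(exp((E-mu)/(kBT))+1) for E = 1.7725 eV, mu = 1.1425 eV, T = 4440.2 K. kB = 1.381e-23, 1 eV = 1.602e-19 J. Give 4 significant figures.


Step 1: (E - mu) = 1.7725 - 1.1425 = 0.63 eV
Step 2: Convert: (E-mu)*eV = 1.009e-19 J
Step 3: x = (E-mu)*eV/(kB*T) = 1.646
Step 4: f = 1/(exp(1.646)+1) = 0.1617

0.1617


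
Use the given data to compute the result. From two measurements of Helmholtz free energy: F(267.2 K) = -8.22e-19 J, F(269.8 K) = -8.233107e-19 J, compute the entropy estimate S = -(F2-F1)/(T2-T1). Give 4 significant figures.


Step 1: dF = F2 - F1 = -8.233107e-19 - (-8.22e-19) = -1.3107e-21 J
Step 2: dT = T2 - T1 = 269.8 - 267.2 = 2.6 K
Step 3: S = -dF/dT = -(-1.3107e-21)/2.6 = 5.041e-22 J/K

5.041e-22


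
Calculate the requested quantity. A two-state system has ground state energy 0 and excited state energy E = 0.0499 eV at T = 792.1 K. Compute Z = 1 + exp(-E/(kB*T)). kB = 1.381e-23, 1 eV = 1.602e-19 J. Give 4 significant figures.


Step 1: Compute beta*E = E*eV/(kB*T) = 0.0499*1.602e-19/(1.381e-23*792.1) = 0.7308
Step 2: exp(-beta*E) = exp(-0.7308) = 0.4815
Step 3: Z = 1 + 0.4815 = 1.482

1.482


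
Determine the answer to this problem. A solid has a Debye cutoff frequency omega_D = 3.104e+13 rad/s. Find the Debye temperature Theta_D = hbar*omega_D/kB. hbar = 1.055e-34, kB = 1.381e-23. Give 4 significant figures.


Step 1: hbar*omega_D = 1.055e-34 * 3.104e+13 = 3.275e-21 J
Step 2: Theta_D = 3.275e-21 / 1.381e-23
Step 3: Theta_D = 237.1 K

237.1


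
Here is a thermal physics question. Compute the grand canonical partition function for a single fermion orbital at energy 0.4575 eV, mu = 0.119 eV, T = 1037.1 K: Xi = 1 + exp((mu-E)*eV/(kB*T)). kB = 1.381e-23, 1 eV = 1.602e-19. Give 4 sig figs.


Step 1: (mu - E) = 0.119 - 0.4575 = -0.3385 eV
Step 2: x = (mu-E)*eV/(kB*T) = -0.3385*1.602e-19/(1.381e-23*1037.1) = -3.786
Step 3: exp(x) = 0.02268
Step 4: Xi = 1 + 0.02268 = 1.023

1.023


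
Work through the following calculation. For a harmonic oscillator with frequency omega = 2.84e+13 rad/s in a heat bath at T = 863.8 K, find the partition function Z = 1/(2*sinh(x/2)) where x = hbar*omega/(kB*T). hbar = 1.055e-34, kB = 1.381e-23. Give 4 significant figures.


Step 1: Compute x = hbar*omega/(kB*T) = 1.055e-34*2.84e+13/(1.381e-23*863.8) = 0.2512
Step 2: x/2 = 0.1256
Step 3: sinh(x/2) = 0.1259
Step 4: Z = 1/(2*0.1259) = 3.971

3.971


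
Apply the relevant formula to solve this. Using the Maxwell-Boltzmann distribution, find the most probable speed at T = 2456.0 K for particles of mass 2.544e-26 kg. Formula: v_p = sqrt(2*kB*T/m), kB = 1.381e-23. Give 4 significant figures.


Step 1: Numerator = 2*kB*T = 2*1.381e-23*2456.0 = 6.783e-20
Step 2: Ratio = 6.783e-20 / 2.544e-26 = 2.666e+06
Step 3: v_p = sqrt(2.666e+06) = 1633 m/s

1633


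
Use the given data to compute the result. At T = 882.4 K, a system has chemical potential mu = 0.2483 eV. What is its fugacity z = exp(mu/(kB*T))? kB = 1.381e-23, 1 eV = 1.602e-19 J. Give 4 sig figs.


Step 1: Convert mu to Joules: 0.2483*1.602e-19 = 3.978e-20 J
Step 2: kB*T = 1.381e-23*882.4 = 1.219e-20 J
Step 3: mu/(kB*T) = 3.264
Step 4: z = exp(3.264) = 26.16

26.16


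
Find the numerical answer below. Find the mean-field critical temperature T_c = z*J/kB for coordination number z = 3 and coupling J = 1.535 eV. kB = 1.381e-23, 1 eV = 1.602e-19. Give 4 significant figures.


Step 1: z*J = 3*1.535 = 4.605 eV
Step 2: Convert to Joules: 4.605*1.602e-19 = 7.377e-19 J
Step 3: T_c = 7.377e-19 / 1.381e-23 = 5.342e+04 K

5.342e+04


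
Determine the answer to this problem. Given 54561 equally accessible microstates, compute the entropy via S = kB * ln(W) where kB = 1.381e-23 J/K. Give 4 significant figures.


Step 1: ln(W) = ln(54561) = 10.91
Step 2: S = kB * ln(W) = 1.381e-23 * 10.91
Step 3: S = 1.506e-22 J/K

1.506e-22


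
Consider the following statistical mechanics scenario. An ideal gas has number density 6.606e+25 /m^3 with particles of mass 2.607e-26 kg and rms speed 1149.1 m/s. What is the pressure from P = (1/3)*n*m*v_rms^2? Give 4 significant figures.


Step 1: v_rms^2 = 1149.1^2 = 1.32e+06
Step 2: n*m = 6.606e+25*2.607e-26 = 1.722
Step 3: P = (1/3)*1.722*1.32e+06 = 7.58e+05 Pa

7.58e+05


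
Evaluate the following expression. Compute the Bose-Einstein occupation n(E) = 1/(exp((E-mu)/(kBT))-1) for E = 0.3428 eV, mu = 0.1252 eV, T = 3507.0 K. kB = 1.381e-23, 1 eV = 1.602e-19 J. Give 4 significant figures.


Step 1: (E - mu) = 0.2176 eV
Step 2: x = (E-mu)*eV/(kB*T) = 0.2176*1.602e-19/(1.381e-23*3507.0) = 0.7198
Step 3: exp(x) = 2.054
Step 4: n = 1/(exp(x)-1) = 0.9488

0.9488


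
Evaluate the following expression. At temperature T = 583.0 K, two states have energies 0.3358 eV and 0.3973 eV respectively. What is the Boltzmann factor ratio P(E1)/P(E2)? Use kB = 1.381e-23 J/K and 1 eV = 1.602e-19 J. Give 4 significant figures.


Step 1: Compute energy difference dE = E1 - E2 = 0.3358 - 0.3973 = -0.0615 eV
Step 2: Convert to Joules: dE_J = -0.0615 * 1.602e-19 = -9.852e-21 J
Step 3: Compute exponent = -dE_J / (kB * T) = -(-9.852e-21) / (1.381e-23 * 583.0) = 1.224
Step 4: P(E1)/P(E2) = exp(1.224) = 3.4

3.4


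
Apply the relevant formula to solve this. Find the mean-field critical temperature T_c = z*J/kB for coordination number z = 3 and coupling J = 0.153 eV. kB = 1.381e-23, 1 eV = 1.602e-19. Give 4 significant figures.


Step 1: z*J = 3*0.153 = 0.459 eV
Step 2: Convert to Joules: 0.459*1.602e-19 = 7.353e-20 J
Step 3: T_c = 7.353e-20 / 1.381e-23 = 5325 K

5325


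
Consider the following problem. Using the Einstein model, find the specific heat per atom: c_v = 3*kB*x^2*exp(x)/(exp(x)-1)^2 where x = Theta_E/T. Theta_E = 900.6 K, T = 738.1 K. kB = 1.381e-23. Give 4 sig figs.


Step 1: x = Theta_E/T = 900.6/738.1 = 1.22
Step 2: x^2 = 1.489
Step 3: exp(x) = 3.388
Step 4: c_v = 3*1.381e-23*1.489*3.388/(3.388-1)^2 = 3.665e-23

3.665e-23


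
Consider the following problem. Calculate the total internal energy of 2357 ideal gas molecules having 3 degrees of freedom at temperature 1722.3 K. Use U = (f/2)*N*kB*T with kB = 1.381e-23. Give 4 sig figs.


Step 1: f/2 = 3/2 = 1.5
Step 2: N*kB*T = 2357*1.381e-23*1722.3 = 5.606e-17
Step 3: U = 1.5 * 5.606e-17 = 8.409e-17 J

8.409e-17


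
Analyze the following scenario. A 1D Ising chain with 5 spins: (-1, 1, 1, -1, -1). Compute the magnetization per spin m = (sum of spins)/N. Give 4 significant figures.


Step 1: Count up spins (+1): 2, down spins (-1): 3
Step 2: Total magnetization M = 2 - 3 = -1
Step 3: m = M/N = -1/5 = -0.2

-0.2


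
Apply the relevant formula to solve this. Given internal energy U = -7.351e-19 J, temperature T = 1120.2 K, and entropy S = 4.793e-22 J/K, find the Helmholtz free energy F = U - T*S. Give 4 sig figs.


Step 1: T*S = 1120.2 * 4.793e-22 = 5.369e-19 J
Step 2: F = U - T*S = -7.351e-19 - 5.369e-19
Step 3: F = -1.272e-18 J

-1.272e-18


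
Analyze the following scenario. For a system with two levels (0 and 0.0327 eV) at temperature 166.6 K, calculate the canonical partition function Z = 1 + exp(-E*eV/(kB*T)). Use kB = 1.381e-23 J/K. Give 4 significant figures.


Step 1: Compute beta*E = E*eV/(kB*T) = 0.0327*1.602e-19/(1.381e-23*166.6) = 2.277
Step 2: exp(-beta*E) = exp(-2.277) = 0.1026
Step 3: Z = 1 + 0.1026 = 1.103

1.103


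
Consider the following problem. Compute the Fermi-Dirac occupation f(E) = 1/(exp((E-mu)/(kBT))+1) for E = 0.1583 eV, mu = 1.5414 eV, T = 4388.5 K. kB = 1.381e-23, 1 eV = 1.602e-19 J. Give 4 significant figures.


Step 1: (E - mu) = 0.1583 - 1.5414 = -1.383 eV
Step 2: Convert: (E-mu)*eV = -2.216e-19 J
Step 3: x = (E-mu)*eV/(kB*T) = -3.656
Step 4: f = 1/(exp(-3.656)+1) = 0.9748

0.9748


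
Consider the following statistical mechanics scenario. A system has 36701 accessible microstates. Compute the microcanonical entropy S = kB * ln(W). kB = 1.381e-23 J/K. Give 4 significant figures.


Step 1: ln(W) = ln(36701) = 10.51
Step 2: S = kB * ln(W) = 1.381e-23 * 10.51
Step 3: S = 1.452e-22 J/K

1.452e-22


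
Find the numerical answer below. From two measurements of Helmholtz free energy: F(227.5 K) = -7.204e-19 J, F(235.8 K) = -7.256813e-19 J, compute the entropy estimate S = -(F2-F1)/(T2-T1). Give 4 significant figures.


Step 1: dF = F2 - F1 = -7.256813e-19 - (-7.204e-19) = -5.2813e-21 J
Step 2: dT = T2 - T1 = 235.8 - 227.5 = 8.3 K
Step 3: S = -dF/dT = -(-5.2813e-21)/8.3 = 6.363e-22 J/K

6.363e-22


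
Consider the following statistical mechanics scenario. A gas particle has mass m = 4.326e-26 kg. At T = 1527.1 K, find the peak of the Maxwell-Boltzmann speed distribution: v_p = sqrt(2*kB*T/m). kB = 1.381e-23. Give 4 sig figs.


Step 1: Numerator = 2*kB*T = 2*1.381e-23*1527.1 = 4.218e-20
Step 2: Ratio = 4.218e-20 / 4.326e-26 = 9.75e+05
Step 3: v_p = sqrt(9.75e+05) = 987.4 m/s

987.4


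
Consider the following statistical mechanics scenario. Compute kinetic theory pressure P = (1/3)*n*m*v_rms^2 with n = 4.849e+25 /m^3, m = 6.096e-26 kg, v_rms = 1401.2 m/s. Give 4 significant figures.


Step 1: v_rms^2 = 1401.2^2 = 1.963e+06
Step 2: n*m = 4.849e+25*6.096e-26 = 2.956
Step 3: P = (1/3)*2.956*1.963e+06 = 1.935e+06 Pa

1.935e+06


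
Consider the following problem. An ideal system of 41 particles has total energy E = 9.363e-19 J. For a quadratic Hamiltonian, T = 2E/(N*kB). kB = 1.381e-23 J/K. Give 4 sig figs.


Step 1: Numerator = 2*E = 2*9.363e-19 = 1.873e-18 J
Step 2: Denominator = N*kB = 41*1.381e-23 = 5.662e-22
Step 3: T = 1.873e-18 / 5.662e-22 = 3307 K

3307


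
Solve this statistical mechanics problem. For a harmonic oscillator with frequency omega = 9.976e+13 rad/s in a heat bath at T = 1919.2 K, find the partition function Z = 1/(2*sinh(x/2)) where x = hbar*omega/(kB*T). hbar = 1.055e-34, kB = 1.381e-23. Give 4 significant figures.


Step 1: Compute x = hbar*omega/(kB*T) = 1.055e-34*9.976e+13/(1.381e-23*1919.2) = 0.3971
Step 2: x/2 = 0.1985
Step 3: sinh(x/2) = 0.1999
Step 4: Z = 1/(2*0.1999) = 2.502

2.502


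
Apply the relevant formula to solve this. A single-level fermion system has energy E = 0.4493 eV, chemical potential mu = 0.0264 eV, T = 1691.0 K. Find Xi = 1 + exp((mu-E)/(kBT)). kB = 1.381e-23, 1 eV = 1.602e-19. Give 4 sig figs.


Step 1: (mu - E) = 0.0264 - 0.4493 = -0.4229 eV
Step 2: x = (mu-E)*eV/(kB*T) = -0.4229*1.602e-19/(1.381e-23*1691.0) = -2.901
Step 3: exp(x) = 0.05496
Step 4: Xi = 1 + 0.05496 = 1.055

1.055


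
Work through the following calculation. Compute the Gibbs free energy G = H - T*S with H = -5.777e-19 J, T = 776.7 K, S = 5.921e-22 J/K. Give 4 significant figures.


Step 1: T*S = 776.7 * 5.921e-22 = 4.599e-19 J
Step 2: G = H - T*S = -5.777e-19 - 4.599e-19
Step 3: G = -1.038e-18 J

-1.038e-18


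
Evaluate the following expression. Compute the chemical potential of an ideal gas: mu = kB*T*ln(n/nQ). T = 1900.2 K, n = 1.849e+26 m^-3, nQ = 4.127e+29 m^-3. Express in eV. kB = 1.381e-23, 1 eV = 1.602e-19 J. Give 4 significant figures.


Step 1: n/nQ = 1.849e+26/4.127e+29 = 0.000448
Step 2: ln(n/nQ) = -7.711
Step 3: mu = kB*T*ln(n/nQ) = 2.624e-20*-7.711 = -2.023e-19 J
Step 4: Convert to eV: -2.023e-19/1.602e-19 = -1.263 eV

-1.263


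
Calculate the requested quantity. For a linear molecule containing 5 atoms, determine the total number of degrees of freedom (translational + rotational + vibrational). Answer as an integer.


Step 1: Translational DOF = 3
Step 2: Rotational DOF (linear) = 2
Step 3: Vibrational DOF = 3*5 - 5 = 10
Step 4: Total = 3 + 2 + 10 = 15

15


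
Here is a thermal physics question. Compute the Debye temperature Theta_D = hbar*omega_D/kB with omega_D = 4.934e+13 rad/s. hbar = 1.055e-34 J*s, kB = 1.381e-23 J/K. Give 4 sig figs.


Step 1: hbar*omega_D = 1.055e-34 * 4.934e+13 = 5.205e-21 J
Step 2: Theta_D = 5.205e-21 / 1.381e-23
Step 3: Theta_D = 376.9 K

376.9


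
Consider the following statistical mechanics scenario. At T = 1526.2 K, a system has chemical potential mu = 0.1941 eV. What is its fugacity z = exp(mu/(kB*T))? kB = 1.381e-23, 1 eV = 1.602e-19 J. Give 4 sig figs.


Step 1: Convert mu to Joules: 0.1941*1.602e-19 = 3.109e-20 J
Step 2: kB*T = 1.381e-23*1526.2 = 2.108e-20 J
Step 3: mu/(kB*T) = 1.475
Step 4: z = exp(1.475) = 4.372

4.372
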